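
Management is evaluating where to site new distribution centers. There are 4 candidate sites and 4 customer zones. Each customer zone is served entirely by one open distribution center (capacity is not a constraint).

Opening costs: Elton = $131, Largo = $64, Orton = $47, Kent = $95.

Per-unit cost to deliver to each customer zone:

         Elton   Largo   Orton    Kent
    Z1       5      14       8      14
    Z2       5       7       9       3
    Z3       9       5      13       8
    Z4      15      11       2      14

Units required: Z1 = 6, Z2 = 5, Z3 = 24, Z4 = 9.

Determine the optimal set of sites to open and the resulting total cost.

For any fixed open set, each customer zone goes to its cheapest open site; total = fixed + service.
{Largo, Orton}: Z1→Orton 8·6=48, Z2→Largo 7·5=35, Z3→Largo 5·24=120, Z4→Orton 2·9=18. Service 221; fixed 111; total 332.
{Largo}: service 338 + fixed 64 = 402
{Largo, Orton, Kent}: Z1→Orton 8·6=48, Z2→Kent 3·5=15, Z3→Largo 5·24=120, Z4→Orton 2·9=18. Service 201; fixed 206; total 407.
{Elton, Largo, Orton, Kent}: service 183 + fixed 337 = 520
No other subset beats 332.

Open Largo and Orton; minimum total cost 332.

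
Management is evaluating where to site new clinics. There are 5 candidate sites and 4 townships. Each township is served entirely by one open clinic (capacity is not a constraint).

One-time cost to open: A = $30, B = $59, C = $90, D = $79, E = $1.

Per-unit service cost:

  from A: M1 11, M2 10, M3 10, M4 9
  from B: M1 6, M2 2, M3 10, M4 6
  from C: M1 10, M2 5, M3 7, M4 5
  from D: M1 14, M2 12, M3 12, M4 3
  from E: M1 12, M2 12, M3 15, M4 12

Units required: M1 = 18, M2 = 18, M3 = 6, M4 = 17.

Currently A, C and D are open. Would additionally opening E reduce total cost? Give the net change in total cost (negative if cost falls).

No — net change +1 (cost rises by 1).

Current service cost with {A, C, D}: 363.
Adding E: each township re-picks its cheapest; new service cost 363, saving 0.
Extra fixed cost: 1. Net change = 1 − 0 = 1.
(Totals: 562 → 563.)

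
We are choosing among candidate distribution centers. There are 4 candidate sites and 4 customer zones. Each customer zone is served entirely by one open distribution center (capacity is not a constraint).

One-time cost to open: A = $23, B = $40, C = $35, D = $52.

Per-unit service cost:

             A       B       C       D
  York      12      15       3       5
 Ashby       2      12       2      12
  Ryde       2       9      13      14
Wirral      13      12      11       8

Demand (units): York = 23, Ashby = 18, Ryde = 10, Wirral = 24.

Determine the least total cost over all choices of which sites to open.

For any fixed open set, each customer zone goes to its cheapest open site; total = fixed + service.
{A, C, D}: York→C 3·23=69, Ashby→A 2·18=36, Ryde→A 2·10=20, Wirral→D 8·24=192. Service 317; fixed 110; total 427.
{A, D}: service 363 + fixed 75 = 438
{A, C}: York→C 3·23=69, Ashby→A 2·18=36, Ryde→A 2·10=20, Wirral→C 11·24=264. Service 389; fixed 58; total 447.
{A, B, C, D}: service 317 + fixed 150 = 467
No other subset beats 427.

Minimum total cost: 427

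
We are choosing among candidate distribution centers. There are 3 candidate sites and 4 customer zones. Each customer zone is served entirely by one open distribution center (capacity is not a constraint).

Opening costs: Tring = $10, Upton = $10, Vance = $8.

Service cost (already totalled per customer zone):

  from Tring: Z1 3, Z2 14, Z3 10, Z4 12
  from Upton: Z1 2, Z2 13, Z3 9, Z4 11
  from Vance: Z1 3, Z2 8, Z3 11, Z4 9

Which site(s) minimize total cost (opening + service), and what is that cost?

Open Vance only; minimum total cost 39.

For any fixed open set, each customer zone goes to its cheapest open site; total = fixed + service.
{Vance}: Z1→Vance 3, Z2→Vance 8, Z3→Vance 11, Z4→Vance 9. Service 31; fixed 8; total 39.
{Upton}: service 35 + fixed 10 = 45
{Upton, Vance}: service 28 + fixed 18 = 46
{Tring, Upton, Vance}: service 28 + fixed 28 = 56
No other subset beats 39.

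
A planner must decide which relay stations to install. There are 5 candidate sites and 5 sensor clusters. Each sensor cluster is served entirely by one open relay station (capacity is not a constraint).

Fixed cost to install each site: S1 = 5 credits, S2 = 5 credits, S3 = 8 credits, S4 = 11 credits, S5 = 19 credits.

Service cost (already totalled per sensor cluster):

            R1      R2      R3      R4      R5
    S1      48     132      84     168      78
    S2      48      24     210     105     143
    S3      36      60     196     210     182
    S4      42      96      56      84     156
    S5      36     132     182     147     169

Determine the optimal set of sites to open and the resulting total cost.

Open S1, S2 and S4; minimum total cost 305.

For any fixed open set, each sensor cluster goes to its cheapest open site; total = fixed + service.
{S1, S2, S4}: R1→S4 42, R2→S2 24, R3→S4 56, R4→S4 84, R5→S1 78. Service 284; fixed 21; total 305.
{S1, S2, S3, S4}: service 278 + fixed 29 = 307
{S1, S2, S4, S5}: service 278 + fixed 40 = 318
{S1, S2, S3, S4, S5}: service 278 + fixed 48 = 326
No other subset beats 305.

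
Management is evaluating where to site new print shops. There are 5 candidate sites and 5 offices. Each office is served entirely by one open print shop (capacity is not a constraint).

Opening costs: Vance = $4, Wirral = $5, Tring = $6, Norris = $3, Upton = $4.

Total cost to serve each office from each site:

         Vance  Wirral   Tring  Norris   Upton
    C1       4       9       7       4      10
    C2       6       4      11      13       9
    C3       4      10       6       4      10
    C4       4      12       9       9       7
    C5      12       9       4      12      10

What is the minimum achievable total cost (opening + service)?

For any fixed open set, each office goes to its cheapest open site; total = fixed + service.
{Vance, Tring}: C1→Vance 4, C2→Vance 6, C3→Vance 4, C4→Vance 4, C5→Tring 4. Service 22; fixed 10; total 32.
{Vance}: service 30 + fixed 4 = 34
{Vance, Wirral}: C1→Vance 4, C2→Wirral 4, C3→Vance 4, C4→Vance 4, C5→Wirral 9. Service 25; fixed 9; total 34.
{Vance, Wirral, Tring, Norris, Upton}: service 20 + fixed 22 = 42
No other subset beats 32.

Minimum total cost: 32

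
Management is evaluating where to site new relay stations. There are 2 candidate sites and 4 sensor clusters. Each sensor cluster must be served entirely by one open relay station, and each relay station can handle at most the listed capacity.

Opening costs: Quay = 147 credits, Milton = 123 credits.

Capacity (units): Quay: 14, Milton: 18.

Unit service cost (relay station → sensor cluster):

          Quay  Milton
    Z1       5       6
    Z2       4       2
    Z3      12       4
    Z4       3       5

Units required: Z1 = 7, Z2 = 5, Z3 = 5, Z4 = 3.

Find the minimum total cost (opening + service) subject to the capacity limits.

Open {Quay, Milton}: Z1→Quay 5·7=35, Z2→Milton 2·5=10, Z3→Milton 4·5=20, Z4→Quay 3·3=9.
Loads: Quay carries 10/14, Milton carries 10/18. Service 74; fixed 270; total 344.
Next best feasible plan costs 350.

Minimum total cost: 344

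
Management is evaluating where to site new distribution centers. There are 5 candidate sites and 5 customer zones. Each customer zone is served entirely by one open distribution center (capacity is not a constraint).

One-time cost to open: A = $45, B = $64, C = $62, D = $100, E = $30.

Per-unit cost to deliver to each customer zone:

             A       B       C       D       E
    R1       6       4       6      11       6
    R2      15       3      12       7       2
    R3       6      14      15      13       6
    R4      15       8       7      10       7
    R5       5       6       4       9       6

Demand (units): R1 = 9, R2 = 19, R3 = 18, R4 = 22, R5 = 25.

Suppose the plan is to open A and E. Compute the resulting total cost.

Total cost: 554

Each customer zone is assigned to its cheapest site among the open ones.
{A, E}: R1→A 6·9=54, R2→E 2·19=38, R3→A 6·18=108, R4→E 7·22=154, R5→A 5·25=125. Service 479; fixed 75; total 554.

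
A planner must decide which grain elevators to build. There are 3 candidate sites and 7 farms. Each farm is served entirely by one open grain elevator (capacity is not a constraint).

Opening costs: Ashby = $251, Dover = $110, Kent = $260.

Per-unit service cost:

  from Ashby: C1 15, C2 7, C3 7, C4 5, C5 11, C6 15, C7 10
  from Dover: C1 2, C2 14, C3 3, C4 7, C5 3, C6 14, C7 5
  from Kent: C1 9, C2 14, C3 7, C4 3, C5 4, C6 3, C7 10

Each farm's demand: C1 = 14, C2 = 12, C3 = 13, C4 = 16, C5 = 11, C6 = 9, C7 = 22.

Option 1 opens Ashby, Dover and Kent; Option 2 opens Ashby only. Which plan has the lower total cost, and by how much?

Option 1 is cheaper by 202.

Option 1: {Ashby, Dover, Kent}: C1→Dover 2·14=28, C2→Ashby 7·12=84, C3→Dover 3·13=39, C4→Kent 3·16=48, C5→Dover 3·11=33, C6→Kent 3·9=27, C7→Dover 5·22=110. Service 369; fixed 621; total 990.
Option 2: {Ashby}: C1→Ashby 15·14=210, C2→Ashby 7·12=84, C3→Ashby 7·13=91, C4→Ashby 5·16=80, C5→Ashby 11·11=121, C6→Ashby 15·9=135, C7→Ashby 10·22=220. Service 941; fixed 251; total 1192.
Difference: |990 − 1192| = 202.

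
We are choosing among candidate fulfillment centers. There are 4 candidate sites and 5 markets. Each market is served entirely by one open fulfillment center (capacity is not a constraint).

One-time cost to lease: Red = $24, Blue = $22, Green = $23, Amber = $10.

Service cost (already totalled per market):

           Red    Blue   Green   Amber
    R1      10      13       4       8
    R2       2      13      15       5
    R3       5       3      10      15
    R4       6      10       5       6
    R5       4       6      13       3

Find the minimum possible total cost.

For any fixed open set, each market goes to its cheapest open site; total = fixed + service.
{Amber}: R1→Amber 8, R2→Amber 5, R3→Amber 15, R4→Amber 6, R5→Amber 3. Service 37; fixed 10; total 47.
{Red}: R1→Red 10, R2→Red 2, R3→Red 5, R4→Red 6, R5→Red 4. Service 27; fixed 24; total 51.
{Blue, Amber}: R1→Amber 8, R2→Amber 5, R3→Blue 3, R4→Amber 6, R5→Amber 3. Service 25; fixed 32; total 57.
{Red, Blue, Green, Amber}: service 17 + fixed 79 = 96
No other subset beats 47.

Minimum total cost: 47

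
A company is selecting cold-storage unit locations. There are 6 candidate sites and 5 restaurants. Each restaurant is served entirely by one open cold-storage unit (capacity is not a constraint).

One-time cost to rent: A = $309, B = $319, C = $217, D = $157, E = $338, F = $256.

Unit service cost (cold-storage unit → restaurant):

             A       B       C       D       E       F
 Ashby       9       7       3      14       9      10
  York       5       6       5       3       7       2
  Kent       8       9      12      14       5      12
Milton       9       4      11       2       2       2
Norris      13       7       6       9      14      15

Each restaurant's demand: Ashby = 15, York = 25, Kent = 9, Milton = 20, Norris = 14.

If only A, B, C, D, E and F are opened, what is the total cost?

Total cost: 1860

Each restaurant is assigned to its cheapest site among the open ones.
{A, B, C, D, E, F}: Ashby→C 3·15=45, York→F 2·25=50, Kent→E 5·9=45, Milton→D 2·20=40, Norris→C 6·14=84. Service 264; fixed 1596; total 1860.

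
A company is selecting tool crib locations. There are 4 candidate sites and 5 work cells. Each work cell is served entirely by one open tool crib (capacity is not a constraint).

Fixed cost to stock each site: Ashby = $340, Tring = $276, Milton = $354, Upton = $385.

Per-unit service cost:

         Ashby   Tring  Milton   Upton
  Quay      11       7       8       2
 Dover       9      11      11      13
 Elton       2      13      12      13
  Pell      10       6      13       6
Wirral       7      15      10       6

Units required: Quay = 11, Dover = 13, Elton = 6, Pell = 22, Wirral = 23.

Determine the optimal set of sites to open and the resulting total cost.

For any fixed open set, each work cell goes to its cheapest open site; total = fixed + service.
{Upton}: Quay→Upton 2·11=22, Dover→Upton 13·13=169, Elton→Upton 13·6=78, Pell→Upton 6·22=132, Wirral→Upton 6·23=138. Service 539; fixed 385; total 924.
{Ashby}: Quay→Ashby 11·11=121, Dover→Ashby 9·13=117, Elton→Ashby 2·6=12, Pell→Ashby 10·22=220, Wirral→Ashby 7·23=161. Service 631; fixed 340; total 971.
{Tring}: Quay→Tring 7·11=77, Dover→Tring 11·13=143, Elton→Tring 13·6=78, Pell→Tring 6·22=132, Wirral→Tring 15·23=345. Service 775; fixed 276; total 1051.
{Ashby, Tring, Milton, Upton}: service 421 + fixed 1355 = 1776
No other subset beats 924.

Open Upton only; minimum total cost 924.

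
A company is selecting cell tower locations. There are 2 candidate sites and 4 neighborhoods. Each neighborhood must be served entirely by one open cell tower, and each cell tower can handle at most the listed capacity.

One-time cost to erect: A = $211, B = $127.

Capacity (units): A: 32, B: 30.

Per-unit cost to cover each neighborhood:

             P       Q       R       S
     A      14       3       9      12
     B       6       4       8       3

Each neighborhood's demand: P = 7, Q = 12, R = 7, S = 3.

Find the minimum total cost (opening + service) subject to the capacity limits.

Minimum total cost: 282

Open {B}: P→B 6·7=42, Q→B 4·12=48, R→B 8·7=56, S→B 3·3=9.
Loads: B carries 29/30. Service 155; fixed 127; total 282.
Next best feasible plan costs 444.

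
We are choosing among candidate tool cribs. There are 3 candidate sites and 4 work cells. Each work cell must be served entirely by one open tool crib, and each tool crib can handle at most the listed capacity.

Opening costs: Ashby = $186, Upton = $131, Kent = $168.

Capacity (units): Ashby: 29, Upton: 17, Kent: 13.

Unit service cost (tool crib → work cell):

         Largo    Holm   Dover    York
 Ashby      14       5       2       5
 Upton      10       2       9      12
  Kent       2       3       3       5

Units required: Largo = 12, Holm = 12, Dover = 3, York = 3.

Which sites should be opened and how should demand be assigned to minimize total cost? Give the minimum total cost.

Open {Ashby, Kent}: Largo→Kent 2·12=24, Holm→Ashby 5·12=60, Dover→Ashby 2·3=6, York→Ashby 5·3=15.
Loads: Ashby carries 18/29, Kent carries 12/13. Service 105; fixed 354; total 459.
Next best feasible plan costs 518.

Minimum total cost: 459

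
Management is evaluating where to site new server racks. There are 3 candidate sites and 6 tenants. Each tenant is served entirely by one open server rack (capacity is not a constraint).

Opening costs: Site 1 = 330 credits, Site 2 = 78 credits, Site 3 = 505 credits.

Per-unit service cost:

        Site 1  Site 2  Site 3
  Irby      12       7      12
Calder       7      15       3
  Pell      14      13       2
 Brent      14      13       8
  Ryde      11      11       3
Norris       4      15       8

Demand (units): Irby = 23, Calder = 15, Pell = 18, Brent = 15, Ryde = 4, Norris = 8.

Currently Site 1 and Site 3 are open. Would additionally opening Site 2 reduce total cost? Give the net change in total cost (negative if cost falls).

Yes — net change −37 (cost falls by 37).

Current service cost with {Site 1, Site 3}: 521.
Adding Site 2: each tenant re-picks its cheapest; new service cost 406, saving 115.
Extra fixed cost: 78. Net change = 78 − 115 = -37.
(Totals: 1356 → 1319.)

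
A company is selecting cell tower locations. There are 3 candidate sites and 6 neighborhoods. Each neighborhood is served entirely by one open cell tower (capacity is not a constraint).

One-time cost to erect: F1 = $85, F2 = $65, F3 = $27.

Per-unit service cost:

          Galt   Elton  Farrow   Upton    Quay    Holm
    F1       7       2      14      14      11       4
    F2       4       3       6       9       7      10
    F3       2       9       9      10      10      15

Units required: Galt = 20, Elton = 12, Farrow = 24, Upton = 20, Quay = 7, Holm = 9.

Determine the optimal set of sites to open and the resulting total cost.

Open F2 and F3; minimum total cost 631.

For any fixed open set, each neighborhood goes to its cheapest open site; total = fixed + service.
{F2, F3}: Galt→F3 2·20=40, Elton→F2 3·12=36, Farrow→F2 6·24=144, Upton→F2 9·20=180, Quay→F2 7·7=49, Holm→F2 10·9=90. Service 539; fixed 92; total 631.
{F2}: Galt→F2 4·20=80, Elton→F2 3·12=36, Farrow→F2 6·24=144, Upton→F2 9·20=180, Quay→F2 7·7=49, Holm→F2 10·9=90. Service 579; fixed 65; total 644.
{F1, F2, F3}: service 473 + fixed 177 = 650
{F3}: service 769 + fixed 27 = 796
No other subset beats 631.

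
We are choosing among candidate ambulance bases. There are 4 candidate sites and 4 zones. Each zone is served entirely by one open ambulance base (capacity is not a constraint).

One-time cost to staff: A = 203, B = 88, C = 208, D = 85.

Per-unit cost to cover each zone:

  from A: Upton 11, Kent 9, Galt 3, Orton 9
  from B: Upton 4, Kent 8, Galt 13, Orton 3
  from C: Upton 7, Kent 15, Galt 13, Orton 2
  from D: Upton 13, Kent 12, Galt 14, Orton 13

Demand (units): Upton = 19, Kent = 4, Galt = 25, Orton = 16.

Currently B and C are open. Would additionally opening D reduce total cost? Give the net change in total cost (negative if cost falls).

No — net change +85 (cost rises by 85).

Current service cost with {B, C}: 465.
Adding D: each zone re-picks its cheapest; new service cost 465, saving 0.
Extra fixed cost: 85. Net change = 85 − 0 = 85.
(Totals: 761 → 846.)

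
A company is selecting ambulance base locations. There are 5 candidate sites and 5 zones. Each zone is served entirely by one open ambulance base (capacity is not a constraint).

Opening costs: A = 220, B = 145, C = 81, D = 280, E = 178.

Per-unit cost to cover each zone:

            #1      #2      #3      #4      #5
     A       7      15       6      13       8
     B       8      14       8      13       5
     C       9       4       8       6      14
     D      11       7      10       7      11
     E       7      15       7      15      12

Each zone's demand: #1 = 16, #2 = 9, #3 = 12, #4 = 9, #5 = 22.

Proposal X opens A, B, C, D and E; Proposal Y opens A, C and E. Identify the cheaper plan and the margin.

Proposal X: {A, B, C, D, E}: #1→A 7·16=112, #2→C 4·9=36, #3→A 6·12=72, #4→C 6·9=54, #5→B 5·22=110. Service 384; fixed 904; total 1288.
Proposal Y: {A, C, E}: #1→A 7·16=112, #2→C 4·9=36, #3→A 6·12=72, #4→C 6·9=54, #5→A 8·22=176. Service 450; fixed 479; total 929.
Difference: |1288 − 929| = 359.

Proposal Y is cheaper by 359.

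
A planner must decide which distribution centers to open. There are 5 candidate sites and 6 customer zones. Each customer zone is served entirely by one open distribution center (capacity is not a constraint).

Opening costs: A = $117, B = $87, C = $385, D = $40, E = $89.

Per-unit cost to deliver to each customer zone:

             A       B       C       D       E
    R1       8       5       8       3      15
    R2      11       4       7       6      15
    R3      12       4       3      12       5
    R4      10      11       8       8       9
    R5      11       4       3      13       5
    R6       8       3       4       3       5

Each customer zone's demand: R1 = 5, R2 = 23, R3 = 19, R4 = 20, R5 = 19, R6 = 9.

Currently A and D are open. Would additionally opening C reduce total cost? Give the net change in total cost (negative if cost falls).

Current service cost with {A, D}: 777.
Adding C: each customer zone re-picks its cheapest; new service cost 454, saving 323.
Extra fixed cost: 385. Net change = 385 − 323 = 62.
(Totals: 934 → 996.)

No — net change +62 (cost rises by 62).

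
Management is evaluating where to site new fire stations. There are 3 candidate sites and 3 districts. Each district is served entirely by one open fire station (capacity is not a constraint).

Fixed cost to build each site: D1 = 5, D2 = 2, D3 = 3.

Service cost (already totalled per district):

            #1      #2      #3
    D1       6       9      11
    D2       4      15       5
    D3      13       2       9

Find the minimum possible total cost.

Minimum total cost: 16

For any fixed open set, each district goes to its cheapest open site; total = fixed + service.
{D2, D3}: #1→D2 4, #2→D3 2, #3→D2 5. Service 11; fixed 5; total 16.
{D1, D2, D3}: #1→D2 4, #2→D3 2, #3→D2 5. Service 11; fixed 10; total 21.
{D1, D2}: service 18 + fixed 7 = 25
{D2}: #1→D2 4, #2→D2 15, #3→D2 5. Service 24; fixed 2; total 26.
No other subset beats 16.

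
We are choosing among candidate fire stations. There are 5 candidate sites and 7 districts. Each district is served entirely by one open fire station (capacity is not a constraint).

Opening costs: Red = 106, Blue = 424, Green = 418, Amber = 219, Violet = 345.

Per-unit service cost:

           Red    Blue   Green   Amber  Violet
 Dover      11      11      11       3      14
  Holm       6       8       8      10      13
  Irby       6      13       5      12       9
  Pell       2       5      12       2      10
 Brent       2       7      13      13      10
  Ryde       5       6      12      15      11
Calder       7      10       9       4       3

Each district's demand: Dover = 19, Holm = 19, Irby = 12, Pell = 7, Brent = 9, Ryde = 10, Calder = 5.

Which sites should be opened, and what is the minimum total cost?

Open Red only; minimum total cost 618.

For any fixed open set, each district goes to its cheapest open site; total = fixed + service.
{Red}: Dover→Red 11·19=209, Holm→Red 6·19=114, Irby→Red 6·12=72, Pell→Red 2·7=14, Brent→Red 2·9=18, Ryde→Red 5·10=50, Calder→Red 7·5=35. Service 512; fixed 106; total 618.
{Red, Amber}: Dover→Amber 3·19=57, Holm→Red 6·19=114, Irby→Red 6·12=72, Pell→Red 2·7=14, Brent→Red 2·9=18, Ryde→Red 5·10=50, Calder→Amber 4·5=20. Service 345; fixed 325; total 670.
{Amber}: service 692 + fixed 219 = 911
{Red, Blue, Green, Amber, Violet}: service 328 + fixed 1512 = 1840
No other subset beats 618.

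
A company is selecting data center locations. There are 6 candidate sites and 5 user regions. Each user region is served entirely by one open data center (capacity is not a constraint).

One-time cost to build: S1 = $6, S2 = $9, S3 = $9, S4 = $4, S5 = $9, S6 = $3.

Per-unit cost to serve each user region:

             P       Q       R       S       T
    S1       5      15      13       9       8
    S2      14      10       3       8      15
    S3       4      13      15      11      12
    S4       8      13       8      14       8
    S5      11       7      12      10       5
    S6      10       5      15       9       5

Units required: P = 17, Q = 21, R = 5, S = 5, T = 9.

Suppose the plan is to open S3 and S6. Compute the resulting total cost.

Total cost: 350

Each user region is assigned to its cheapest site among the open ones.
{S3, S6}: P→S3 4·17=68, Q→S6 5·21=105, R→S3 15·5=75, S→S6 9·5=45, T→S6 5·9=45. Service 338; fixed 12; total 350.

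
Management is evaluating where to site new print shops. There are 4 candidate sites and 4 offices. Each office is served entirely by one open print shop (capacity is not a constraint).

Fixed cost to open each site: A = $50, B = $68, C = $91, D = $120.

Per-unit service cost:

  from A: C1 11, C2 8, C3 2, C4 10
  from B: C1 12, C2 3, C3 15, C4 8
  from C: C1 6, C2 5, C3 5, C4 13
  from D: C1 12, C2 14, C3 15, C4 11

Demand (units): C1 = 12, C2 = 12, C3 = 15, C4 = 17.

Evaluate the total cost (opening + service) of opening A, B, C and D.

Total cost: 603

Each office is assigned to its cheapest site among the open ones.
{A, B, C, D}: C1→C 6·12=72, C2→B 3·12=36, C3→A 2·15=30, C4→B 8·17=136. Service 274; fixed 329; total 603.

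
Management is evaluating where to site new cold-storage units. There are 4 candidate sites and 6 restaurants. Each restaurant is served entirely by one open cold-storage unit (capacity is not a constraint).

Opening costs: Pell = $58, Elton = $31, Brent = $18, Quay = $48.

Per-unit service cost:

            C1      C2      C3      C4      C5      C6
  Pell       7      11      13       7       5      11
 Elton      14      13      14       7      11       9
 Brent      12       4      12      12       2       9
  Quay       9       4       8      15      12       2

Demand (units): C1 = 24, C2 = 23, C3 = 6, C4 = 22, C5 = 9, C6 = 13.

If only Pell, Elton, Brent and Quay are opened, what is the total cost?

Total cost: 661

Each restaurant is assigned to its cheapest site among the open ones.
{Pell, Elton, Brent, Quay}: C1→Pell 7·24=168, C2→Brent 4·23=92, C3→Quay 8·6=48, C4→Pell 7·22=154, C5→Brent 2·9=18, C6→Quay 2·13=26. Service 506; fixed 155; total 661.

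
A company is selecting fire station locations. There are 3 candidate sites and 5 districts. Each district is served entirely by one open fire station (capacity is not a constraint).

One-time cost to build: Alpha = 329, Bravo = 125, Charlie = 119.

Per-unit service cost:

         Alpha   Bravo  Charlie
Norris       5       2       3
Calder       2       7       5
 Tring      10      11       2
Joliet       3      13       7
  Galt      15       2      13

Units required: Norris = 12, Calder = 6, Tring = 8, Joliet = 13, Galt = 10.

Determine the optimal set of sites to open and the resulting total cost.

For any fixed open set, each district goes to its cheapest open site; total = fixed + service.
{Charlie}: Norris→Charlie 3·12=36, Calder→Charlie 5·6=30, Tring→Charlie 2·8=16, Joliet→Charlie 7·13=91, Galt→Charlie 13·10=130. Service 303; fixed 119; total 422.
{Bravo, Charlie}: service 181 + fixed 244 = 425
{Bravo}: Norris→Bravo 2·12=24, Calder→Bravo 7·6=42, Tring→Bravo 11·8=88, Joliet→Bravo 13·13=169, Galt→Bravo 2·10=20. Service 343; fixed 125; total 468.
{Alpha, Bravo, Charlie}: service 111 + fixed 573 = 684
No other subset beats 422.

Open Charlie only; minimum total cost 422.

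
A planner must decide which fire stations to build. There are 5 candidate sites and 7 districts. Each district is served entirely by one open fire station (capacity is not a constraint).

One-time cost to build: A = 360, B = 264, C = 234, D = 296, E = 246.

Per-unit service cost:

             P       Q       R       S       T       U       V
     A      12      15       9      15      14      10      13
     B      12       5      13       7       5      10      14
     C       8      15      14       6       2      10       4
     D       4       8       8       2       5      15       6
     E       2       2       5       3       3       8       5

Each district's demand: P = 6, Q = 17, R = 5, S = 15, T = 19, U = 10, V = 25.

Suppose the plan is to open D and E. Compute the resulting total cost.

Total cost: 905

Each district is assigned to its cheapest site among the open ones.
{D, E}: P→E 2·6=12, Q→E 2·17=34, R→E 5·5=25, S→D 2·15=30, T→E 3·19=57, U→E 8·10=80, V→E 5·25=125. Service 363; fixed 542; total 905.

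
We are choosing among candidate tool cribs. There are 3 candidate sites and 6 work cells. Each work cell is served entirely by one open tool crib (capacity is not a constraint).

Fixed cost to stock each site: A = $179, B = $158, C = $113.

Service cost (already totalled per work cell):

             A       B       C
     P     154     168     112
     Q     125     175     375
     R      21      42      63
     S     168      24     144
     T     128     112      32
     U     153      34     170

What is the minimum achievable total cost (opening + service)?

For any fixed open set, each work cell goes to its cheapest open site; total = fixed + service.
{B, C}: P→C 112, Q→B 175, R→B 42, S→B 24, T→C 32, U→B 34. Service 419; fixed 271; total 690.
{B}: service 555 + fixed 158 = 713
{A, B, C}: service 348 + fixed 450 = 798
{C}: service 896 + fixed 113 = 1009
(All 7 nonempty subsets were checked; B and C is lowest.)

Minimum total cost: 690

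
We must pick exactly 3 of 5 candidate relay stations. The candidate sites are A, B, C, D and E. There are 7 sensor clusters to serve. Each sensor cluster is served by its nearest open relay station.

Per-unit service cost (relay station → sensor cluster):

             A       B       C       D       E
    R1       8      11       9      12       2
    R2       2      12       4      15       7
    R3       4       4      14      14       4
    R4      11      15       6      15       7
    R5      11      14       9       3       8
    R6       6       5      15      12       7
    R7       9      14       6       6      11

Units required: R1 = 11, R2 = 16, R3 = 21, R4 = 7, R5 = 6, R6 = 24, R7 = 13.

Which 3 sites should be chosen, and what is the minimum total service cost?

With exactly 3 open, each sensor cluster uses its cheapest among the chosen.
{A, D, E}: R1→E 2·11=22, R2→A 2·16=32, R3→A 4·21=84, R4→E 7·7=49, R5→D 3·6=18, R6→A 6·24=144, R7→D 6·13=78. Service cost 427.
{A, C, E}: service cost 450
{B, C, E}: service cost 458
Among all 10 size-3 choices, {A, D, E} is lowest.

Choose A, D and E; total service cost 427.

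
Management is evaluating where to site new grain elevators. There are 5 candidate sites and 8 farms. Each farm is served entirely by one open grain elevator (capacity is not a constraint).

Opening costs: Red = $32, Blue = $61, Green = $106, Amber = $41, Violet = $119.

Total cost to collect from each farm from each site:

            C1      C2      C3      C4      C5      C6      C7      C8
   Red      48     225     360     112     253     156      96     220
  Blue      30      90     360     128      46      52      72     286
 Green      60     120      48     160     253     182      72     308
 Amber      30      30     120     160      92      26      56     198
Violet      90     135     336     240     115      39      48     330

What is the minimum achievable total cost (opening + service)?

For any fixed open set, each farm goes to its cheapest open site; total = fixed + service.
{Blue, Amber}: C1→Blue 30, C2→Amber 30, C3→Amber 120, C4→Blue 128, C5→Blue 46, C6→Amber 26, C7→Amber 56, C8→Amber 198. Service 634; fixed 102; total 736.
{Red, Amber}: C1→Amber 30, C2→Amber 30, C3→Amber 120, C4→Red 112, C5→Amber 92, C6→Amber 26, C7→Amber 56, C8→Amber 198. Service 664; fixed 73; total 737.
{Red, Blue, Amber}: service 618 + fixed 134 = 752
{Red, Blue, Green, Amber, Violet}: service 538 + fixed 359 = 897
No other subset beats 736.

Minimum total cost: 736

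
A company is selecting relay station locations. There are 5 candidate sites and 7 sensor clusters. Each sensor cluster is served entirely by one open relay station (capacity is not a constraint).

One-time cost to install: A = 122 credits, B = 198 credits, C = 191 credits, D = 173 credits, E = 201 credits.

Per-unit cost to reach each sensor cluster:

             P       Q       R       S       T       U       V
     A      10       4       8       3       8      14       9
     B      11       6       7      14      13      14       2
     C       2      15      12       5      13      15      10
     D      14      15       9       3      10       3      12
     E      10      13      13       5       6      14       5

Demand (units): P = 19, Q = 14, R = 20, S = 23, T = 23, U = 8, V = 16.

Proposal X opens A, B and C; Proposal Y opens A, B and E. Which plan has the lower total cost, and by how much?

Proposal X is cheaper by 116.

Proposal X: {A, B, C}: P→C 2·19=38, Q→A 4·14=56, R→B 7·20=140, S→A 3·23=69, T→A 8·23=184, U→A 14·8=112, V→B 2·16=32. Service 631; fixed 511; total 1142.
Proposal Y: {A, B, E}: P→A 10·19=190, Q→A 4·14=56, R→B 7·20=140, S→A 3·23=69, T→E 6·23=138, U→A 14·8=112, V→B 2·16=32. Service 737; fixed 521; total 1258.
Difference: |1142 − 1258| = 116.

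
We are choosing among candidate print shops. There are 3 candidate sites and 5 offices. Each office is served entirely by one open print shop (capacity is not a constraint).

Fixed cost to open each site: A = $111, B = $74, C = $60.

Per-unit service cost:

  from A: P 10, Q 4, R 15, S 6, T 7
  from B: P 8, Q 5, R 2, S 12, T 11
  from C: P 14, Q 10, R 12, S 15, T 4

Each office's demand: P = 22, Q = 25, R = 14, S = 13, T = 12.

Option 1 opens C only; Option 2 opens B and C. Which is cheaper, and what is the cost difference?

Option 2 is cheaper by 362.

Option 1: {C}: P→C 14·22=308, Q→C 10·25=250, R→C 12·14=168, S→C 15·13=195, T→C 4·12=48. Service 969; fixed 60; total 1029.
Option 2: {B, C}: P→B 8·22=176, Q→B 5·25=125, R→B 2·14=28, S→B 12·13=156, T→C 4·12=48. Service 533; fixed 134; total 667.
Difference: |1029 − 667| = 362.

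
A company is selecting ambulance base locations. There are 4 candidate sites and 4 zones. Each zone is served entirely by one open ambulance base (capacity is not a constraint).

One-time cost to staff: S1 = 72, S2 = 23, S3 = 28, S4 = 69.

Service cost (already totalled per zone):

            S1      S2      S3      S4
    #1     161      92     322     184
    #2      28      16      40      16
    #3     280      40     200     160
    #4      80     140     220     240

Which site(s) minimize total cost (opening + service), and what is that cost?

For any fixed open set, each zone goes to its cheapest open site; total = fixed + service.
{S2}: #1→S2 92, #2→S2 16, #3→S2 40, #4→S2 140. Service 288; fixed 23; total 311.
{S1, S2}: service 228 + fixed 95 = 323
{S2, S3}: #1→S2 92, #2→S2 16, #3→S2 40, #4→S2 140. Service 288; fixed 51; total 339.
{S1, S2, S3, S4}: service 228 + fixed 192 = 420
No other subset beats 311.

Open S2 only; minimum total cost 311.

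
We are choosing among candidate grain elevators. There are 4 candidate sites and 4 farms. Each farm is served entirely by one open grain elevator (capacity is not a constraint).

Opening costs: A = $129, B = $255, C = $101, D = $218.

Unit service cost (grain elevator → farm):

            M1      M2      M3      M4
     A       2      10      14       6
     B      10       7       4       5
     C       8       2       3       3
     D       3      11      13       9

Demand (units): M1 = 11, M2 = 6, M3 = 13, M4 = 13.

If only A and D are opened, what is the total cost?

Total cost: 676

Each farm is assigned to its cheapest site among the open ones.
{A, D}: M1→A 2·11=22, M2→A 10·6=60, M3→D 13·13=169, M4→A 6·13=78. Service 329; fixed 347; total 676.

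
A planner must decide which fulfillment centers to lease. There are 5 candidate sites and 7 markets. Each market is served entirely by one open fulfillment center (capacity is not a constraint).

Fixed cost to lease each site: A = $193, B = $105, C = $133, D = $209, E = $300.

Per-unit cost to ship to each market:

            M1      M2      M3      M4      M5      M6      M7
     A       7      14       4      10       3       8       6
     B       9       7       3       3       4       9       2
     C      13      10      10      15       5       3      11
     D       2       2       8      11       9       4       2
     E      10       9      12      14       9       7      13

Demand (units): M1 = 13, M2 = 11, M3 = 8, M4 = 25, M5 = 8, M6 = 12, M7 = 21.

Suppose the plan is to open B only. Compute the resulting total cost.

Each market is assigned to its cheapest site among the open ones.
{B}: M1→B 9·13=117, M2→B 7·11=77, M3→B 3·8=24, M4→B 3·25=75, M5→B 4·8=32, M6→B 9·12=108, M7→B 2·21=42. Service 475; fixed 105; total 580.

Total cost: 580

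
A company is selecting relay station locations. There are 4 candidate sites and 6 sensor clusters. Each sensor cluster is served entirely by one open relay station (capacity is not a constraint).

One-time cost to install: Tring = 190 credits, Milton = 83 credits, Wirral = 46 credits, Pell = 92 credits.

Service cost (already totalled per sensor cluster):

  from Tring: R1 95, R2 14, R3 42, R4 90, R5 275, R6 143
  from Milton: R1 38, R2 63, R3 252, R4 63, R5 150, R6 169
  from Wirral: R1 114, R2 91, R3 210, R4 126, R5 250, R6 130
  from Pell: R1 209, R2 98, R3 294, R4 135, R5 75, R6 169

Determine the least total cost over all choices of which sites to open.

For any fixed open set, each sensor cluster goes to its cheapest open site; total = fixed + service.
{Tring, Milton}: R1→Milton 38, R2→Tring 14, R3→Tring 42, R4→Milton 63, R5→Milton 150, R6→Tring 143. Service 450; fixed 273; total 723.
{Tring, Milton, Pell}: service 375 + fixed 365 = 740
{Tring, Pell}: service 459 + fixed 282 = 741
{Tring, Milton, Wirral, Pell}: service 362 + fixed 411 = 773
No other subset beats 723.

Minimum total cost: 723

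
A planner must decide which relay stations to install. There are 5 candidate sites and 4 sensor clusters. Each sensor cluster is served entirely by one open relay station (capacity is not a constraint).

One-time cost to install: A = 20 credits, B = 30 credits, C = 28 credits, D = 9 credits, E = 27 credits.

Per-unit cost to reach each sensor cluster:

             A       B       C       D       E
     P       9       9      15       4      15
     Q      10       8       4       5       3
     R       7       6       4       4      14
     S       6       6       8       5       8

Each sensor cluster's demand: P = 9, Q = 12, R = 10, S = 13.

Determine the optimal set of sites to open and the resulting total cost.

Open D only; minimum total cost 210.

For any fixed open set, each sensor cluster goes to its cheapest open site; total = fixed + service.
{D}: P→D 4·9=36, Q→D 5·12=60, R→D 4·10=40, S→D 5·13=65. Service 201; fixed 9; total 210.
{D, E}: service 177 + fixed 36 = 213
{C, D}: service 189 + fixed 37 = 226
{A, B, C, D, E}: service 177 + fixed 114 = 291
No other subset beats 210.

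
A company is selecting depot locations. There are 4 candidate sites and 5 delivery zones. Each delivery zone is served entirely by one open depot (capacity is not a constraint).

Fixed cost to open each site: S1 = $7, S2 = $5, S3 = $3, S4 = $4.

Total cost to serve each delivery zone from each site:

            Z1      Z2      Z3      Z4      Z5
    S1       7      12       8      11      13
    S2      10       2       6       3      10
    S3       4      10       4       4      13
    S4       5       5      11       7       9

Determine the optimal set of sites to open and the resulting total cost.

Open S2 and S3; minimum total cost 31.

For any fixed open set, each delivery zone goes to its cheapest open site; total = fixed + service.
{S2, S3}: Z1→S3 4, Z2→S2 2, Z3→S3 4, Z4→S2 3, Z5→S2 10. Service 23; fixed 8; total 31.
{S3, S4}: service 26 + fixed 7 = 33
{S2, S3, S4}: Z1→S3 4, Z2→S2 2, Z3→S3 4, Z4→S2 3, Z5→S4 9. Service 22; fixed 12; total 34.
{S1, S2, S3, S4}: service 22 + fixed 19 = 41
No other subset beats 31.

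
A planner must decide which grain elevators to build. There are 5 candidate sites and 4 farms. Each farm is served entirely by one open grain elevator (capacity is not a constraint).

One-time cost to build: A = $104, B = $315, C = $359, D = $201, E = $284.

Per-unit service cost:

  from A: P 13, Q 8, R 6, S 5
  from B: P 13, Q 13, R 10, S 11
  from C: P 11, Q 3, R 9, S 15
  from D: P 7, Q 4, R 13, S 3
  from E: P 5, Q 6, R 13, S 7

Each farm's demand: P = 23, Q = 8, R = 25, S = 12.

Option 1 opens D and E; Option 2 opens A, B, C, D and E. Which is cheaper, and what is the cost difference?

Option 1 is cheaper by 595.

Option 1: {D, E}: P→E 5·23=115, Q→D 4·8=32, R→D 13·25=325, S→D 3·12=36. Service 508; fixed 485; total 993.
Option 2: {A, B, C, D, E}: P→E 5·23=115, Q→C 3·8=24, R→A 6·25=150, S→D 3·12=36. Service 325; fixed 1263; total 1588.
Difference: |993 − 1588| = 595.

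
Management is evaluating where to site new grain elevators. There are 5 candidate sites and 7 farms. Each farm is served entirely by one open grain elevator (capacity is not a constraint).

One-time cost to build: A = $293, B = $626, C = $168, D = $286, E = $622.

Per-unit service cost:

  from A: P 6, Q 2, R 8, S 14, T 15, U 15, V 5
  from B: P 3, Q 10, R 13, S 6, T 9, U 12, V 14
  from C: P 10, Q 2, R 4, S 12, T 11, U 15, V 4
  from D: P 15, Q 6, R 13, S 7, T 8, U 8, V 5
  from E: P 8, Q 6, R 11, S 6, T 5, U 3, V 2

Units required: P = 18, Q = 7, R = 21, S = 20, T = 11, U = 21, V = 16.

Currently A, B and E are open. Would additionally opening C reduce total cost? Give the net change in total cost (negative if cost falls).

Current service cost with {A, B, E}: 506.
Adding C: each farm re-picks its cheapest; new service cost 422, saving 84.
Extra fixed cost: 168. Net change = 168 − 84 = 84.
(Totals: 2047 → 2131.)

No — net change +84 (cost rises by 84).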